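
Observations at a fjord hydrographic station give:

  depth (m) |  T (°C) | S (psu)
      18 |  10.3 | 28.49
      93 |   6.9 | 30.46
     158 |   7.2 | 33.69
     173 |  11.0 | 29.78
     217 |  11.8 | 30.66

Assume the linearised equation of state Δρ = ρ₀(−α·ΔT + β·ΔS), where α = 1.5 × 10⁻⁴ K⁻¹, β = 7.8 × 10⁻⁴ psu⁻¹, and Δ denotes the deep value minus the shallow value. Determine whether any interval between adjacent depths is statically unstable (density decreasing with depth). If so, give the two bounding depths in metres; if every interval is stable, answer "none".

158–173 m

Evaluate Δρ/ρ₀ = −αΔT + βΔS across each adjacent pair:
  18–93 m: −αΔT+βΔS = −(1.5 × 10⁻⁴)(-3.4)+(7.8 × 10⁻⁴)(+1.97) = 2.0 × 10⁻³ → stable
  93–158 m: −αΔT+βΔS = −(1.5 × 10⁻⁴)(+0.3)+(7.8 × 10⁻⁴)(+3.23) = 2.5 × 10⁻³ → stable
  158–173 m: −αΔT+βΔS = −(1.5 × 10⁻⁴)(+3.8)+(7.8 × 10⁻⁴)(-3.91) = -3.6 × 10⁻³ → UNSTABLE
  173–217 m: −αΔT+βΔS = −(1.5 × 10⁻⁴)(+0.8)+(7.8 × 10⁻⁴)(+0.88) = 5.7 × 10⁻⁴ → stable
The 158–173 m interval has Δρ < 0: lighter water underlies denser water.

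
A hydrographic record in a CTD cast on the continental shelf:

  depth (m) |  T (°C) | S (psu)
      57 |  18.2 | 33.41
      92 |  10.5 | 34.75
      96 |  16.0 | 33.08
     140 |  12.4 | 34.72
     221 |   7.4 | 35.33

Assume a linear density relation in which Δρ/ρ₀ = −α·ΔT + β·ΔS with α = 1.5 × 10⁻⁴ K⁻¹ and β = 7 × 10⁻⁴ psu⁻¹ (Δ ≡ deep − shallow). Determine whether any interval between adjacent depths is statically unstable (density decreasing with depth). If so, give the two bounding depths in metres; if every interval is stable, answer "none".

92–96 m

Evaluate Δρ/ρ₀ = −αΔT + βΔS across each adjacent pair:
  57–92 m: −αΔT+βΔS = −(1.5 × 10⁻⁴)(-7.7)+(7 × 10⁻⁴)(+1.34) = 2.1 × 10⁻³ → stable
  92–96 m: −αΔT+βΔS = −(1.5 × 10⁻⁴)(+5.5)+(7 × 10⁻⁴)(-1.67) = -2.0 × 10⁻³ → UNSTABLE
  96–140 m: −αΔT+βΔS = −(1.5 × 10⁻⁴)(-3.6)+(7 × 10⁻⁴)(+1.64) = 1.7 × 10⁻³ → stable
  140–221 m: −αΔT+βΔS = −(1.5 × 10⁻⁴)(-5.0)+(7 × 10⁻⁴)(+0.61) = 1.2 × 10⁻³ → stable
The 92–96 m interval has Δρ < 0: lighter water underlies denser water.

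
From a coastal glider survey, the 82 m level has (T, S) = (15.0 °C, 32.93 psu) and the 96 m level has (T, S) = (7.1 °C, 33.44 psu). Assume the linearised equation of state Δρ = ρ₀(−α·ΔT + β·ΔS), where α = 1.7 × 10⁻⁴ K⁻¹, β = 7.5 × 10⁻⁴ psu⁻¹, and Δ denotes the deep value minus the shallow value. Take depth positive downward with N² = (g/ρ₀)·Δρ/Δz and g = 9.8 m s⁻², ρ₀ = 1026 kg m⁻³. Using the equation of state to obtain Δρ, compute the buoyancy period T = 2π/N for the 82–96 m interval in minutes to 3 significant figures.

3.01 min

ΔT = -7.9 K, ΔS = +0.51 psu (deep − shallow).
Δρ/ρ₀ = −αΔT + βΔS = 1.343 × 10⁻³ + 3.825 × 10⁻⁴ = 1.7255 × 10⁻³, so Δρ ≈ 1.770 kg m⁻³.
N² = (g/ρ₀)·Δρ/Δz = g·(Δρ/ρ₀)/Δz = 9.8 × 1.7255 × 10⁻³ / 14 = 1.2079 × 10⁻³ s⁻².
N = √(1.2079 × 10⁻³) = 0.034755 rad s⁻¹ → T = 2π/N = 180.79 s = 3.0132 min ≈ 3.01 min.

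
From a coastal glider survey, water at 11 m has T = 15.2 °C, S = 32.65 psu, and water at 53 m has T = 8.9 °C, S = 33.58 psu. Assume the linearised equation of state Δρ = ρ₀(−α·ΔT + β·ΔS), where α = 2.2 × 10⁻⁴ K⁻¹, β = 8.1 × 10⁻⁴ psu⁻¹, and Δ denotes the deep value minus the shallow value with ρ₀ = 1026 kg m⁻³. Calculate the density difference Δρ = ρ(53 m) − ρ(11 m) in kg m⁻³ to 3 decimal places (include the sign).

+2.195 kg m⁻³

ΔT = -6.3 K, ΔS = +0.93 psu (deep − shallow).
Δρ/ρ₀ = −(2.2 × 10⁻⁴)(-6.3) + (8.1 × 10⁻⁴)(+0.93) = 2.1393 × 10⁻³.
Δρ = 1026 × (2.1393 × 10⁻³) = +2.195 kg m⁻³.
Positive Δρ: denser below, stable.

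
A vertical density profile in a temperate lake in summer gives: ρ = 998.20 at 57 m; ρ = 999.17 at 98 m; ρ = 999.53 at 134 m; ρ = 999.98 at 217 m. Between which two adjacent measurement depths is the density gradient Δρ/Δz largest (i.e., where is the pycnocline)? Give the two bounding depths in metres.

57–98 m

Compute the density gradient over each adjacent pair:
  57–98 m: Δρ/Δz = 0.97/41 = 0.024 kg m⁻⁴
  98–134 m: Δρ/Δz = 0.36/36 = 0.010 kg m⁻⁴
  134–217 m: Δρ/Δz = 0.45/83 = 5.4 × 10⁻³ kg m⁻⁴
The largest gradient is in the 57–98 m interval — the pycnocline.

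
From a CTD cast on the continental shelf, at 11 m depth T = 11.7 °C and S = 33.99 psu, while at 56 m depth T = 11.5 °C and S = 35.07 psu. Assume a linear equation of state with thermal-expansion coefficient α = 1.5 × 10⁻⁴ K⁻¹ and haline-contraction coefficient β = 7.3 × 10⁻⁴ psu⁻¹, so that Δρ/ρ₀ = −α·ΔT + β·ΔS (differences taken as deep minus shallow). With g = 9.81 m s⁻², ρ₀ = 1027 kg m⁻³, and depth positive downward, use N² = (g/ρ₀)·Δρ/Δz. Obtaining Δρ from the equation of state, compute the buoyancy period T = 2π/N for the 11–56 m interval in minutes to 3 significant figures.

7.84 min

ΔT = -0.2 K, ΔS = +1.08 psu (deep − shallow).
Δρ/ρ₀ = −αΔT + βΔS = 3.00 × 10⁻⁵ + 7.884 × 10⁻⁴ = 8.184 × 10⁻⁴, so Δρ ≈ 0.8405 kg m⁻³.
N² = (g/ρ₀)·Δρ/Δz = g·(Δρ/ρ₀)/Δz = 9.81 × 8.184 × 10⁻⁴ / 45 = 1.7841 × 10⁻⁴ s⁻².
N = √(1.7841 × 10⁻⁴) = 0.013357 rad s⁻¹ → T = 2π/N = 470.40 s = 7.8400 min ≈ 7.84 min.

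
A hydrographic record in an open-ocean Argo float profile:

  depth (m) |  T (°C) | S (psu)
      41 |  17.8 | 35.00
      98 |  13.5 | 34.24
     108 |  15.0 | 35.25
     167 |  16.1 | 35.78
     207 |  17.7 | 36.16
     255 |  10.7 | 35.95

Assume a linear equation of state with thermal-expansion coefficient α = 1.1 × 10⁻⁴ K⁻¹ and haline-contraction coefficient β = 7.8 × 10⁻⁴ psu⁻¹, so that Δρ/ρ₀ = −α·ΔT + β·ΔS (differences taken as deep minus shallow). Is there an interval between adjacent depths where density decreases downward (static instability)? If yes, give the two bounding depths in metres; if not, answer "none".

Evaluate Δρ/ρ₀ = −αΔT + βΔS across each adjacent pair:
  41–98 m: −αΔT+βΔS = −(1.1 × 10⁻⁴)(-4.3)+(7.8 × 10⁻⁴)(-0.76) = -1.2 × 10⁻⁴ → UNSTABLE
  98–108 m: −αΔT+βΔS = −(1.1 × 10⁻⁴)(+1.5)+(7.8 × 10⁻⁴)(+1.01) = 6.2 × 10⁻⁴ → stable
  108–167 m: −αΔT+βΔS = −(1.1 × 10⁻⁴)(+1.1)+(7.8 × 10⁻⁴)(+0.53) = 2.9 × 10⁻⁴ → stable
  167–207 m: −αΔT+βΔS = −(1.1 × 10⁻⁴)(+1.6)+(7.8 × 10⁻⁴)(+0.38) = 1.2 × 10⁻⁴ → stable
  207–255 m: −αΔT+βΔS = −(1.1 × 10⁻⁴)(-7.0)+(7.8 × 10⁻⁴)(-0.21) = 6.1 × 10⁻⁴ → stable
The 41–98 m interval has Δρ < 0: lighter water underlies denser water.

41–98 m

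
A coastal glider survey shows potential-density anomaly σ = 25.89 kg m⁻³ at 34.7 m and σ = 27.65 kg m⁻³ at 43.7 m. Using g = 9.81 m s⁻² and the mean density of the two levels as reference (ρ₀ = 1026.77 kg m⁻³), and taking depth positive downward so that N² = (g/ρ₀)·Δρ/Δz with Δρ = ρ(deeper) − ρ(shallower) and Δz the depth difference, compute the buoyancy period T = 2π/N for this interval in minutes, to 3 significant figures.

2.42 min

Δρ = 1027.65 − 1025.89 = 1.76 kg m⁻³ over Δz = 43.7 − 34.7 = 9 m.
N² = (9.81/1026.77) × (1.76/9) = 1.8684 × 10⁻³ s⁻².
N = √(1.8684 × 10⁻³) = 0.043225 rad s⁻¹, so T = 2π/N = 145.36 s = 2.4227 min ≈ 2.42 min.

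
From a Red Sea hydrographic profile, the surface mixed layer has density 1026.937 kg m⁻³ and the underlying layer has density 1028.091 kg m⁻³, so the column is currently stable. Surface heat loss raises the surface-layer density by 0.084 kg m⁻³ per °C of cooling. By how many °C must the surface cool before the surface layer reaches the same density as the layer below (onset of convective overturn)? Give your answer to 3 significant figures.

Density deficit of the surface layer: 1028.091 − 1026.937 = 1.154 kg m⁻³.
Required change = 1.154 / 0.084 = 13.7 °C.

13.7 °C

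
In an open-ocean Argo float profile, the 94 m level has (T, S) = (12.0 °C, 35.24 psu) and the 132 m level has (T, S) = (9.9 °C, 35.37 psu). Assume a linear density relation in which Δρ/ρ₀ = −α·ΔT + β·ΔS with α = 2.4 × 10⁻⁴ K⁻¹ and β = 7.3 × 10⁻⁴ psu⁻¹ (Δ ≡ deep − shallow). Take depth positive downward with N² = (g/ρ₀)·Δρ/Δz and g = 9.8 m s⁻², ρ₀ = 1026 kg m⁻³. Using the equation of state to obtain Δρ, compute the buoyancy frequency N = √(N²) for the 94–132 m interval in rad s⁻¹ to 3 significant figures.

0.0124 rad s⁻¹

ΔT = -2.1 K, ΔS = +0.13 psu (deep − shallow).
Δρ/ρ₀ = −αΔT + βΔS = 5.04 × 10⁻⁴ + 9.49 × 10⁻⁵ = 5.989 × 10⁻⁴, so Δρ ≈ 0.6145 kg m⁻³.
N² = (g/ρ₀)·Δρ/Δz = g·(Δρ/ρ₀)/Δz = 9.8 × 5.989 × 10⁻⁴ / 38 = 1.5445 × 10⁻⁴ s⁻².
N = √(1.5445 × 10⁻⁴) = 0.012428 rad s⁻¹ ≈ 0.0124 rad s⁻¹.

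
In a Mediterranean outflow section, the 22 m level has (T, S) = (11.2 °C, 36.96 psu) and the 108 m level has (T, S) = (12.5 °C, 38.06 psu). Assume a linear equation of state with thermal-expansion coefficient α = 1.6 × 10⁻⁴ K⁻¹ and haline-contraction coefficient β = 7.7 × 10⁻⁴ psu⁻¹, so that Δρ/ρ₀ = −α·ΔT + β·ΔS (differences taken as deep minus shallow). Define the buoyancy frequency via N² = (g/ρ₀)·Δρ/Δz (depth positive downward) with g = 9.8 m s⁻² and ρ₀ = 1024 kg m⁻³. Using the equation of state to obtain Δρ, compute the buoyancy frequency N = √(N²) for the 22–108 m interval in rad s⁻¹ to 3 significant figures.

ΔT = +1.3 K, ΔS = +1.10 psu (deep − shallow).
Δρ/ρ₀ = −αΔT + βΔS = -2.08 × 10⁻⁴ + 8.47 × 10⁻⁴ = 6.39 × 10⁻⁴, so Δρ ≈ 0.6543 kg m⁻³.
N² = (g/ρ₀)·Δρ/Δz = g·(Δρ/ρ₀)/Δz = 9.8 × 6.39 × 10⁻⁴ / 86 = 7.2816 × 10⁻⁵ s⁻².
N = √(7.2816 × 10⁻⁵) = 8.5332 × 10⁻³ rad s⁻¹ ≈ 8.53 × 10⁻³ rad s⁻¹.

8.53 × 10⁻³ rad s⁻¹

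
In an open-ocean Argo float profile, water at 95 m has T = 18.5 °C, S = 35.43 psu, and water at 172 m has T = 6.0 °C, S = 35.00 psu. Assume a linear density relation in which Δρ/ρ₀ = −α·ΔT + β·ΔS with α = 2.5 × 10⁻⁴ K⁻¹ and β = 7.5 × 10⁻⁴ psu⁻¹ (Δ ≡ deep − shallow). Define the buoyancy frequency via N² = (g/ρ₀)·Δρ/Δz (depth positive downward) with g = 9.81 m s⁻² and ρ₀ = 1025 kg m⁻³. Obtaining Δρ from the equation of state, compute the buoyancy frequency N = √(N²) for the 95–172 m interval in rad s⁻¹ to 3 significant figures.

ΔT = -12.5 K, ΔS = -0.43 psu (deep − shallow).
Δρ/ρ₀ = −αΔT + βΔS = 3.125 × 10⁻³ − 3.225 × 10⁻⁴ = 2.8025 × 10⁻³, so Δρ ≈ 2.873 kg m⁻³.
N² = (g/ρ₀)·Δρ/Δz = g·(Δρ/ρ₀)/Δz = 9.81 × 2.8025 × 10⁻³ / 77 = 3.5705 × 10⁻⁴ s⁻².
N = √(3.5705 × 10⁻⁴) = 0.018896 rad s⁻¹ ≈ 0.0189 rad s⁻¹.

0.0189 rad s⁻¹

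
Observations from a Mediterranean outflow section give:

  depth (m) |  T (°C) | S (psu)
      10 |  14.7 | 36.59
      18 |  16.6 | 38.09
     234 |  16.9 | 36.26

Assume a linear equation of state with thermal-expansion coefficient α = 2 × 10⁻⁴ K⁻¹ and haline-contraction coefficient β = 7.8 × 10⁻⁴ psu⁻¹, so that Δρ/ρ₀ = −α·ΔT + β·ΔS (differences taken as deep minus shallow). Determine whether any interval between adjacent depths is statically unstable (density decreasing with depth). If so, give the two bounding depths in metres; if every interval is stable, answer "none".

Evaluate Δρ/ρ₀ = −αΔT + βΔS across each adjacent pair:
  10–18 m: −αΔT+βΔS = −(2 × 10⁻⁴)(+1.9)+(7.8 × 10⁻⁴)(+1.50) = 7.9 × 10⁻⁴ → stable
  18–234 m: −αΔT+βΔS = −(2 × 10⁻⁴)(+0.3)+(7.8 × 10⁻⁴)(-1.83) = -1.5 × 10⁻³ → UNSTABLE
The 18–234 m interval has Δρ < 0: lighter water underlies denser water.

18–234 m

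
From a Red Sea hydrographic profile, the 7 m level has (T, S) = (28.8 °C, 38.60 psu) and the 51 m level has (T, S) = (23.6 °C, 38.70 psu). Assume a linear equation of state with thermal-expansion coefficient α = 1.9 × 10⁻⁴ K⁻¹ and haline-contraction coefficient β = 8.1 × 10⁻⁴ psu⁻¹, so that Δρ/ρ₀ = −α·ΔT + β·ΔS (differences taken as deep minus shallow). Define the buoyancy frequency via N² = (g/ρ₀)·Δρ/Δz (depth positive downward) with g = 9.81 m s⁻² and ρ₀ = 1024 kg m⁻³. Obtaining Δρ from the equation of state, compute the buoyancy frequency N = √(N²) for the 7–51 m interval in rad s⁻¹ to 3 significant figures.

ΔT = -5.2 K, ΔS = +0.10 psu (deep − shallow).
Δρ/ρ₀ = −αΔT + βΔS = 9.88 × 10⁻⁴ + 8.10 × 10⁻⁵ = 1.069 × 10⁻³, so Δρ ≈ 1.095 kg m⁻³.
N² = (g/ρ₀)·Δρ/Δz = g·(Δρ/ρ₀)/Δz = 9.81 × 1.069 × 10⁻³ / 44 = 2.3834 × 10⁻⁴ s⁻².
N = √(2.3834 × 10⁻⁴) = 0.015438 rad s⁻¹ ≈ 0.0154 rad s⁻¹.

0.0154 rad s⁻¹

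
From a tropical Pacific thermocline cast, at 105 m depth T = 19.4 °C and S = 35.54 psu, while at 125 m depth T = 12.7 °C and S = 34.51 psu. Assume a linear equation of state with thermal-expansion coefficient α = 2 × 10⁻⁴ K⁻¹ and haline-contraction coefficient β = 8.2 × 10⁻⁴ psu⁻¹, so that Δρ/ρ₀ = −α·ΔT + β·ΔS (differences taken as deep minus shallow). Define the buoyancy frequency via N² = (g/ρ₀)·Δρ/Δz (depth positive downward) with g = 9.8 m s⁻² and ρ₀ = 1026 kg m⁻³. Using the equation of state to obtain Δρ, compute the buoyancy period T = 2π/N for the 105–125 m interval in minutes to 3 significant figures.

6.72 min

ΔT = -6.7 K, ΔS = -1.03 psu (deep − shallow).
Δρ/ρ₀ = −αΔT + βΔS = 1.34 × 10⁻³ − 8.446 × 10⁻⁴ = 4.954 × 10⁻⁴, so Δρ ≈ 0.5083 kg m⁻³.
N² = (g/ρ₀)·Δρ/Δz = g·(Δρ/ρ₀)/Δz = 9.8 × 4.954 × 10⁻⁴ / 20 = 2.4275 × 10⁻⁴ s⁻².
N = √(2.4275 × 10⁻⁴) = 0.015580 rad s⁻¹ → T = 2π/N = 403.29 s = 6.7215 min ≈ 6.72 min.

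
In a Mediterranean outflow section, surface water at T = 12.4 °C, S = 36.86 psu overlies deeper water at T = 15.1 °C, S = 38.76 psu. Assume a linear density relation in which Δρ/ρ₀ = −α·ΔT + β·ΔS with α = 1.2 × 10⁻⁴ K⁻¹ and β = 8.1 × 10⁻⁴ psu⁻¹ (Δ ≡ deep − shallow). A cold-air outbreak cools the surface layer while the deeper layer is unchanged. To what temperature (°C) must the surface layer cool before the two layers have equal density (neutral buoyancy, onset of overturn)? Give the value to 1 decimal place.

2.3 °C

Neutral buoyancy requires Δρ = 0, i.e. −α(T_deep − T_surf′) + β(S_deep − S_surf) = 0.
T_surf′ = T_deep − (β/α)·ΔS = 15.1 − (8.1 × 10⁻⁴/1.2 × 10⁻⁴)·(+1.90) = 2.275 °C.
Cooling required: 12.4 − (2.275) = 10.125 °C.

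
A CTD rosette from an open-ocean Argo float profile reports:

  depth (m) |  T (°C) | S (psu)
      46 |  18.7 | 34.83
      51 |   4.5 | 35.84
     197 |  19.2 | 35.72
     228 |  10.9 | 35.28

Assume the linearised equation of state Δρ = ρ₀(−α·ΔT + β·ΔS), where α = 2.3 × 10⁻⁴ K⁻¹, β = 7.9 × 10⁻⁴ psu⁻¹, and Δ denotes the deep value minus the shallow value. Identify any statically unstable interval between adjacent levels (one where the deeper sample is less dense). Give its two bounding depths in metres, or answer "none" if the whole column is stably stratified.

51–197 m

Evaluate Δρ/ρ₀ = −αΔT + βΔS across each adjacent pair:
  46–51 m: −αΔT+βΔS = −(2.3 × 10⁻⁴)(-14.2)+(7.9 × 10⁻⁴)(+1.01) = 4.1 × 10⁻³ → stable
  51–197 m: −αΔT+βΔS = −(2.3 × 10⁻⁴)(+14.7)+(7.9 × 10⁻⁴)(-0.12) = -3.5 × 10⁻³ → UNSTABLE
  197–228 m: −αΔT+βΔS = −(2.3 × 10⁻⁴)(-8.3)+(7.9 × 10⁻⁴)(-0.44) = 1.6 × 10⁻³ → stable
The 51–197 m interval has Δρ < 0: lighter water underlies denser water.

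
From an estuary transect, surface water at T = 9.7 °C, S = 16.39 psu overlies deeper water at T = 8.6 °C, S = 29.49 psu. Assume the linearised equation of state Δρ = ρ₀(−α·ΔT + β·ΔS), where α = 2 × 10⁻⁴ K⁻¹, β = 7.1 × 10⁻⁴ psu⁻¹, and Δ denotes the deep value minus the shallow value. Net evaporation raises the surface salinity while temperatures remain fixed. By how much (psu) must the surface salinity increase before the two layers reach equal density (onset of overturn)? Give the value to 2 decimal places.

Neutral buoyancy requires −α(T_deep − T_surf) + β(S_deep − S_surf′) = 0.
S_surf′ = S_deep − (α/β)·ΔT = 29.49 − (2 × 10⁻⁴/7.1 × 10⁻⁴)·(-1.1) = 29.7999 psu.
Increase required: 29.7999 − 16.39 = 13.4099 psu.

13.41 psu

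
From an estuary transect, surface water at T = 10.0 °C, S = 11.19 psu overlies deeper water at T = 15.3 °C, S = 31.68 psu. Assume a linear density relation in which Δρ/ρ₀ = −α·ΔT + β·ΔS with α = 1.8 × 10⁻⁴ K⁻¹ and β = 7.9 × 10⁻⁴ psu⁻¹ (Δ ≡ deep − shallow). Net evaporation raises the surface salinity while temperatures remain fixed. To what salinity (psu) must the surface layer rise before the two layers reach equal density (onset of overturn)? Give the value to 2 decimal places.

30.47 psu

Neutral buoyancy requires −α(T_deep − T_surf) + β(S_deep − S_surf′) = 0.
S_surf′ = S_deep − (α/β)·ΔT = 31.68 − (1.8 × 10⁻⁴/7.9 × 10⁻⁴)·(+5.3) = 30.4724 psu.
Increase required: 30.4724 − 11.19 = 19.2824 psu.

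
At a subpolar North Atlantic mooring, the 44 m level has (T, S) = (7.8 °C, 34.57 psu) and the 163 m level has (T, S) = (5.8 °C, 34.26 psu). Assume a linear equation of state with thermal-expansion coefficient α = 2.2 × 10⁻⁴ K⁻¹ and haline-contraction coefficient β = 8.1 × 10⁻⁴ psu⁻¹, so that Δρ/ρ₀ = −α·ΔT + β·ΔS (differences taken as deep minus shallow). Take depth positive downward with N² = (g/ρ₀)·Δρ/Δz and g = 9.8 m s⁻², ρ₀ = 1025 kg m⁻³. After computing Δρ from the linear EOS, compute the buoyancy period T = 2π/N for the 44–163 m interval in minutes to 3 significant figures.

ΔT = -2.0 K, ΔS = -0.31 psu (deep − shallow).
Δρ/ρ₀ = −αΔT + βΔS = 4.40 × 10⁻⁴ − 2.511 × 10⁻⁴ = 1.889 × 10⁻⁴, so Δρ ≈ 0.1936 kg m⁻³.
N² = (g/ρ₀)·Δρ/Δz = g·(Δρ/ρ₀)/Δz = 9.8 × 1.889 × 10⁻⁴ / 119 = 1.5556 × 10⁻⁵ s⁻².
N = √(1.5556 × 10⁻⁵) = 3.9441 × 10⁻³ rad s⁻¹ → T = 2π/N = 1.5931 × 10³ s = 26.552 min ≈ 26.6 min.

26.6 min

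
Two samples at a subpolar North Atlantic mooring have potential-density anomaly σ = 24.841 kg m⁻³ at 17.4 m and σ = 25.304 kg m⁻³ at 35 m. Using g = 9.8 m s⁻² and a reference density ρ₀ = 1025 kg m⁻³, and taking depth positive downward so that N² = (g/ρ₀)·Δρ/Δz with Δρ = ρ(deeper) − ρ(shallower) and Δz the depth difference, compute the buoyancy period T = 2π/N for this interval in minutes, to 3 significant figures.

Δρ = 1025.304 − 1024.841 = 0.463 kg m⁻³ over Δz = 35 − 17.4 = 17.6 m.
N² = (9.8/1025) × (0.463/17.6) = 2.5152 × 10⁻⁴ s⁻².
N = √(2.5152 × 10⁻⁴) = 0.015859 rad s⁻¹, so T = 2π/N = 396.19 s = 6.6032 min ≈ 6.60 min.
N² > 0, so the interval is statically stable.

6.60 min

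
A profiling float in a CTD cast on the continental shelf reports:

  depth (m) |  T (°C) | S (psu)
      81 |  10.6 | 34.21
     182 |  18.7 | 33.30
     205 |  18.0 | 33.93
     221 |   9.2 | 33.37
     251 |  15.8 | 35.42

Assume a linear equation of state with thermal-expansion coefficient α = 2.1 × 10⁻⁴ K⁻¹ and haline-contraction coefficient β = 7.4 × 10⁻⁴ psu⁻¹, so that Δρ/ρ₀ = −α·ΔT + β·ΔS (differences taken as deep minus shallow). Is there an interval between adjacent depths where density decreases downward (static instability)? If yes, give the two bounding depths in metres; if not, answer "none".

81–182 m

Evaluate Δρ/ρ₀ = −αΔT + βΔS across each adjacent pair:
  81–182 m: −αΔT+βΔS = −(2.1 × 10⁻⁴)(+8.1)+(7.4 × 10⁻⁴)(-0.91) = -2.4 × 10⁻³ → UNSTABLE
  182–205 m: −αΔT+βΔS = −(2.1 × 10⁻⁴)(-0.7)+(7.4 × 10⁻⁴)(+0.63) = 6.1 × 10⁻⁴ → stable
  205–221 m: −αΔT+βΔS = −(2.1 × 10⁻⁴)(-8.8)+(7.4 × 10⁻⁴)(-0.56) = 1.4 × 10⁻³ → stable
  221–251 m: −αΔT+βΔS = −(2.1 × 10⁻⁴)(+6.6)+(7.4 × 10⁻⁴)(+2.05) = 1.3 × 10⁻⁴ → stable
The 81–182 m interval has Δρ < 0: lighter water underlies denser water.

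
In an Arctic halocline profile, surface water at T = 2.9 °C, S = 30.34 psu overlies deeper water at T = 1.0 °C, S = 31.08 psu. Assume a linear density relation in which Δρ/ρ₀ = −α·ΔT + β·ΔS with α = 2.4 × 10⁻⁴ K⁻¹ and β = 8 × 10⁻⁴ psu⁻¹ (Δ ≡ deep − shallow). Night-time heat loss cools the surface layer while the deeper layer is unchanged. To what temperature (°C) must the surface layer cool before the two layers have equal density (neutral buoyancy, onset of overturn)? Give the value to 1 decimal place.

-1.5 °C

Neutral buoyancy requires Δρ = 0, i.e. −α(T_deep − T_surf′) + β(S_deep − S_surf) = 0.
T_surf′ = T_deep − (β/α)·ΔS = 1.0 − (8 × 10⁻⁴/2.4 × 10⁻⁴)·(+0.74) = -1.467 °C.
Cooling required: 2.9 − (-1.467) = 4.367 °C.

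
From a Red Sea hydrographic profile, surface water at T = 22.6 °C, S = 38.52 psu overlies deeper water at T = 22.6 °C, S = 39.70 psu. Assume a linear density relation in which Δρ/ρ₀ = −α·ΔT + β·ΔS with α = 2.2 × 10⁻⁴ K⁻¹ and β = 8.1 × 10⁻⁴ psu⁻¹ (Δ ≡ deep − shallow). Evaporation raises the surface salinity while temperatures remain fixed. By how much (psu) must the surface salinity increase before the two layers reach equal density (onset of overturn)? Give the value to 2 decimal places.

1.18 psu

Neutral buoyancy requires −α(T_deep − T_surf) + β(S_deep − S_surf′) = 0.
S_surf′ = S_deep − (α/β)·ΔT = 39.70 − (2.2 × 10⁻⁴/8.1 × 10⁻⁴)·(+0.0) = 39.7000 psu.
Increase required: 39.7000 − 38.52 = 1.1800 psu.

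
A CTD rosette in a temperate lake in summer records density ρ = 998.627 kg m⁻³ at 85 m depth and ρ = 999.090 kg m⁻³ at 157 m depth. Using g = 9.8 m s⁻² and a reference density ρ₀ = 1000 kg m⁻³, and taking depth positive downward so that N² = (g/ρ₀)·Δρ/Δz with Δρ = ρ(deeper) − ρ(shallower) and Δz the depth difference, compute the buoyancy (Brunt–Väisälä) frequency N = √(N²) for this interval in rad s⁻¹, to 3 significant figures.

7.94 × 10⁻³ rad s⁻¹

Δρ = 999.090 − 998.627 = 0.463 kg m⁻³ over Δz = 157 − 85 = 72 m.
N² = (9.8/1000) × (0.463/72) = 6.3019 × 10⁻⁵ s⁻².
N = √(6.3019 × 10⁻⁵) = 7.9385 × 10⁻³ rad s⁻¹ ≈ 7.94 × 10⁻³ rad s⁻¹.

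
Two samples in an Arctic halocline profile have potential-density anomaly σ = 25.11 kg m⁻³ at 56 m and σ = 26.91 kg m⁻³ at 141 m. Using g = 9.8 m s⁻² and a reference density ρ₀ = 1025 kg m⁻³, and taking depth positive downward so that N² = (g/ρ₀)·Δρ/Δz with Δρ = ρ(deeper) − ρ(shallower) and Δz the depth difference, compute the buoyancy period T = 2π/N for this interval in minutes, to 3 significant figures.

7.36 min

Δρ = 1026.91 − 1025.11 = 1.80 kg m⁻³ over Δz = 141 − 56 = 85 m.
N² = (9.8/1025) × (1.80/85) = 2.0247 × 10⁻⁴ s⁻².
N = √(2.0247 × 10⁻⁴) = 0.014229 rad s⁻¹, so T = 2π/N = 441.58 s = 7.3597 min ≈ 7.36 min.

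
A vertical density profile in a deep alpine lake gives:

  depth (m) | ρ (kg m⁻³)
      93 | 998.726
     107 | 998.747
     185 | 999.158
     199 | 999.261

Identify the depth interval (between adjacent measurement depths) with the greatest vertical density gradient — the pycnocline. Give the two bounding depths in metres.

185–199 m

Compute the density gradient over each adjacent pair:
  93–107 m: Δρ/Δz = 0.021/14 = 1.5 × 10⁻³ kg m⁻⁴
  107–185 m: Δρ/Δz = 0.411/78 = 5.3 × 10⁻³ kg m⁻⁴
  185–199 m: Δρ/Δz = 0.103/14 = 7.4 × 10⁻³ kg m⁻⁴
The largest gradient is in the 185–199 m interval — the pycnocline.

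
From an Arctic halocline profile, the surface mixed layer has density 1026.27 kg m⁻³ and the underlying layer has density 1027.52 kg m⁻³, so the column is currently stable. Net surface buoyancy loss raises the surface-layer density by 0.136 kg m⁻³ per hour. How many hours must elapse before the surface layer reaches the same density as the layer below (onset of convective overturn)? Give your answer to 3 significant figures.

9.19 hours

Density deficit of the surface layer: 1027.52 − 1026.27 = 1.25 kg m⁻³.
Required change = 1.25 / 0.136 = 9.19 hours.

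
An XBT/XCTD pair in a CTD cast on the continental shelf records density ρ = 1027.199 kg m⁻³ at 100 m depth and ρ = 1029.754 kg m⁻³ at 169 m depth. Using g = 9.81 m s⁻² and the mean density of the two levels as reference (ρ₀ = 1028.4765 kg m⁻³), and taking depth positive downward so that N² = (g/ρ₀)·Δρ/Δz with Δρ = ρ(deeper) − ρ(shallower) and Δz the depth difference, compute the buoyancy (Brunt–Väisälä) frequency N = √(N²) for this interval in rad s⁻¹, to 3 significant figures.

Δρ = 1029.754 − 1027.199 = 2.555 kg m⁻³ over Δz = 169 − 100 = 69 m.
N² = (9.81/1028.4765) × (2.555/69) = 3.5320 × 10⁻⁴ s⁻².
N = √(3.5320 × 10⁻⁴) = 0.018794 rad s⁻¹ ≈ 0.0188 rad s⁻¹.

0.0188 rad s⁻¹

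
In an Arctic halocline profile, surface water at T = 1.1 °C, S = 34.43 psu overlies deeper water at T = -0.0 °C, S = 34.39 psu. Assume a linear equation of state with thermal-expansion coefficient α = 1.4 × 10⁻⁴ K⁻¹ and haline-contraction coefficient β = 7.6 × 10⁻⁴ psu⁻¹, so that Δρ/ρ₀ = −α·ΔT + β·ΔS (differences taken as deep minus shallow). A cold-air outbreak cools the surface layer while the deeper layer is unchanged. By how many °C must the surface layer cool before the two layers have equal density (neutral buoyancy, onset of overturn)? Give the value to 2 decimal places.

Neutral buoyancy requires Δρ = 0, i.e. −α(T_deep − T_surf′) + β(S_deep − S_surf) = 0.
T_surf′ = T_deep − (β/α)·ΔS = -0.0 − (7.6 × 10⁻⁴/1.4 × 10⁻⁴)·(-0.04) = 0.2171 °C.
Cooling required: 1.1 − (0.2171) = 0.8829 °C.

0.88 °C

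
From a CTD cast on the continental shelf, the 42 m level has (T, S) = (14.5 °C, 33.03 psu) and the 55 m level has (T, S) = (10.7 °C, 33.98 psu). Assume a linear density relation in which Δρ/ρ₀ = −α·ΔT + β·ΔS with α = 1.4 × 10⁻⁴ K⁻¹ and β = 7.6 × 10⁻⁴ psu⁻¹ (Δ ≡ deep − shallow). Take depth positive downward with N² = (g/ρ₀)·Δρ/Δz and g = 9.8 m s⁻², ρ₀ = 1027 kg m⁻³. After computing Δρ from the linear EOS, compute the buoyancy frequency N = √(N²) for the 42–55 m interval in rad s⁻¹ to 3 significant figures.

ΔT = -3.8 K, ΔS = +0.95 psu (deep − shallow).
Δρ/ρ₀ = −αΔT + βΔS = 5.32 × 10⁻⁴ + 7.22 × 10⁻⁴ = 1.254 × 10⁻³, so Δρ ≈ 1.288 kg m⁻³.
N² = (g/ρ₀)·Δρ/Δz = g·(Δρ/ρ₀)/Δz = 9.8 × 1.254 × 10⁻³ / 13 = 9.4532 × 10⁻⁴ s⁻².
N = √(9.4532 × 10⁻⁴) = 0.030746 rad s⁻¹ ≈ 0.0307 rad s⁻¹.

0.0307 rad s⁻¹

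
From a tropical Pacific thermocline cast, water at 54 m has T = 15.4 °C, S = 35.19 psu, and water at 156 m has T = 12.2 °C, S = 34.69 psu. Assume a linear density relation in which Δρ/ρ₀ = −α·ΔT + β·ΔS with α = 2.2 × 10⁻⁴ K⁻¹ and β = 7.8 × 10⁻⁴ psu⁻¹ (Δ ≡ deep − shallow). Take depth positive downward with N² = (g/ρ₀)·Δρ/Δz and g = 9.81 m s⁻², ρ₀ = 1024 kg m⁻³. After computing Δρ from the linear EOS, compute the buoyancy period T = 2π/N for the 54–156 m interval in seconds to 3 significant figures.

1.14 × 10³ s

ΔT = -3.2 K, ΔS = -0.50 psu (deep − shallow).
Δρ/ρ₀ = −αΔT + βΔS = 7.04 × 10⁻⁴ − 3.90 × 10⁻⁴ = 3.14 × 10⁻⁴, so Δρ ≈ 0.3215 kg m⁻³.
N² = (g/ρ₀)·Δρ/Δz = g·(Δρ/ρ₀)/Δz = 9.81 × 3.14 × 10⁻⁴ / 102 = 3.0199 × 10⁻⁵ s⁻².
N = √(3.0199 × 10⁻⁵) = 5.4954 × 10⁻³ rad s⁻¹ → T = 2π/N = 1.1434 × 10³ s ≈ 1.14 × 10³ s.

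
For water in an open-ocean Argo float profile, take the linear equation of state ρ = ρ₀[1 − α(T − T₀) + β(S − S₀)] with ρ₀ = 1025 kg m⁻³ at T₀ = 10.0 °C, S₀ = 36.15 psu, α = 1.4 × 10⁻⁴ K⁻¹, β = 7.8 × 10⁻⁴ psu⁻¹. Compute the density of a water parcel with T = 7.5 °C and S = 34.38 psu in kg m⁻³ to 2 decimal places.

T − T₀ = -2.5 K, S − S₀ = -1.77 psu.
Bracket = 1 − α·(-2.5) + β·(-1.77) = 1 + (-1.0306 × 10⁻³) = 0.9989694.
ρ = 1025 × 0.9989694 = 1023.94 kg m⁻³.

1023.94 kg m⁻³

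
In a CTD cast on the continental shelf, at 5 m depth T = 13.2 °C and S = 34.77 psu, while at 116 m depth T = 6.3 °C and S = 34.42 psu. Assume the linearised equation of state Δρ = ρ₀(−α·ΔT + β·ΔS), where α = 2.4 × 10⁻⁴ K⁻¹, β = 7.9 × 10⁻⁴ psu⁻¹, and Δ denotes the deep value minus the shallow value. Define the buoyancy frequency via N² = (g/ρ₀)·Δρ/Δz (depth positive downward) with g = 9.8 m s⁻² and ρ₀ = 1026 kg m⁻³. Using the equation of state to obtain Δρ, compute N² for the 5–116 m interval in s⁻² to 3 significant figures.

ΔT = -6.9 K, ΔS = -0.35 psu (deep − shallow).
Δρ/ρ₀ = −αΔT + βΔS = 1.656 × 10⁻³ − 2.765 × 10⁻⁴ = 1.3795 × 10⁻³, so Δρ ≈ 1.415 kg m⁻³.
N² = (g/ρ₀)·Δρ/Δz = g·(Δρ/ρ₀)/Δz = 9.8 × 1.3795 × 10⁻³ / 111 = 1.2179 × 10⁻⁴ s⁻² ≈ 1.22 × 10⁻⁴ s⁻².

1.22 × 10⁻⁴ s⁻²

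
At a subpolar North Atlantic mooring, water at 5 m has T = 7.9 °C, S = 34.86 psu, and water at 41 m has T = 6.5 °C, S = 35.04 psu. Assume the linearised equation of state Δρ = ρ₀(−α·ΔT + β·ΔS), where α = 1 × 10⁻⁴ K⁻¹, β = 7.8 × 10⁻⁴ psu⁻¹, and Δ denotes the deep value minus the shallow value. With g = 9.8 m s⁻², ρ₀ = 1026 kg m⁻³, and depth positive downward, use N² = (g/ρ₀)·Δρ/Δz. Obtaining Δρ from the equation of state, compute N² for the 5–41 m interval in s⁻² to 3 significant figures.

7.63 × 10⁻⁵ s⁻²

ΔT = -1.4 K, ΔS = +0.18 psu (deep − shallow).
Δρ/ρ₀ = −αΔT + βΔS = 1.40 × 10⁻⁴ + 1.404 × 10⁻⁴ = 2.804 × 10⁻⁴, so Δρ ≈ 0.2877 kg m⁻³.
N² = (g/ρ₀)·Δρ/Δz = g·(Δρ/ρ₀)/Δz = 9.8 × 2.804 × 10⁻⁴ / 36 = 7.6331 × 10⁻⁵ s⁻² ≈ 7.63 × 10⁻⁵ s⁻².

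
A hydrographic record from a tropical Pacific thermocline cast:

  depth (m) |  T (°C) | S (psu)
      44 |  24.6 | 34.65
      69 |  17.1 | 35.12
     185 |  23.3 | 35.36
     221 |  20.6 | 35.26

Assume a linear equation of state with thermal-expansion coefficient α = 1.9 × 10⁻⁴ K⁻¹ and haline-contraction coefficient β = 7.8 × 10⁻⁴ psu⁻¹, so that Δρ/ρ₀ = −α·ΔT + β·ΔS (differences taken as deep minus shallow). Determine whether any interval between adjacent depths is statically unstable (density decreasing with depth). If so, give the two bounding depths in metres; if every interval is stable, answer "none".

Evaluate Δρ/ρ₀ = −αΔT + βΔS across each adjacent pair:
  44–69 m: −αΔT+βΔS = −(1.9 × 10⁻⁴)(-7.5)+(7.8 × 10⁻⁴)(+0.47) = 1.8 × 10⁻³ → stable
  69–185 m: −αΔT+βΔS = −(1.9 × 10⁻⁴)(+6.2)+(7.8 × 10⁻⁴)(+0.24) = -9.9 × 10⁻⁴ → UNSTABLE
  185–221 m: −αΔT+βΔS = −(1.9 × 10⁻⁴)(-2.7)+(7.8 × 10⁻⁴)(-0.10) = 4.4 × 10⁻⁴ → stable
The 69–185 m interval has Δρ < 0: lighter water underlies denser water.

69–185 m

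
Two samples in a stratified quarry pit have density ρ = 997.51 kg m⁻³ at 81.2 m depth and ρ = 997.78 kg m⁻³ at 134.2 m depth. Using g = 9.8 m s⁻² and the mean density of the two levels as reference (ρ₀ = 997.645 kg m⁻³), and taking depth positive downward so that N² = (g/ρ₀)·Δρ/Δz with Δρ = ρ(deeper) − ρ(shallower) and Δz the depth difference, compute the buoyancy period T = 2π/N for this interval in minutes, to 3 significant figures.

Δρ = 997.78 − 997.51 = 0.27 kg m⁻³ over Δz = 134.2 − 81.2 = 53 m.
N² = (9.8/997.645) × (0.27/53) = 5.0042 × 10⁻⁵ s⁻².
N = √(5.0042 × 10⁻⁵) = 7.0740 × 10⁻³ rad s⁻¹, so T = 2π/N = 888.21 s = 14.804 min ≈ 14.8 min.

14.8 min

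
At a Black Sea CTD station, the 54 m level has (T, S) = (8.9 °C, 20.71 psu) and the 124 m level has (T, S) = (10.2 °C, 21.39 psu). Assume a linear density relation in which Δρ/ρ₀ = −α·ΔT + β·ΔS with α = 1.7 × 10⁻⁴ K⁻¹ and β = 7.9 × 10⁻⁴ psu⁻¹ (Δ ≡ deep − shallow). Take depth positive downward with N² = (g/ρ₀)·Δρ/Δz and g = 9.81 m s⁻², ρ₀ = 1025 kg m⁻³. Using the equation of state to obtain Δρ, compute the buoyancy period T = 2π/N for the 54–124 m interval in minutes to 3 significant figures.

ΔT = +1.3 K, ΔS = +0.68 psu (deep − shallow).
Δρ/ρ₀ = −αΔT + βΔS = -2.21 × 10⁻⁴ + 5.372 × 10⁻⁴ = 3.162 × 10⁻⁴, so Δρ ≈ 0.3241 kg m⁻³.
N² = (g/ρ₀)·Δρ/Δz = g·(Δρ/ρ₀)/Δz = 9.81 × 3.162 × 10⁻⁴ / 70 = 4.4313 × 10⁻⁵ s⁻².
N = √(4.4313 × 10⁻⁵) = 6.6568 × 10⁻³ rad s⁻¹ → T = 2π/N = 943.87 s = 15.731 min ≈ 15.7 min.

15.7 min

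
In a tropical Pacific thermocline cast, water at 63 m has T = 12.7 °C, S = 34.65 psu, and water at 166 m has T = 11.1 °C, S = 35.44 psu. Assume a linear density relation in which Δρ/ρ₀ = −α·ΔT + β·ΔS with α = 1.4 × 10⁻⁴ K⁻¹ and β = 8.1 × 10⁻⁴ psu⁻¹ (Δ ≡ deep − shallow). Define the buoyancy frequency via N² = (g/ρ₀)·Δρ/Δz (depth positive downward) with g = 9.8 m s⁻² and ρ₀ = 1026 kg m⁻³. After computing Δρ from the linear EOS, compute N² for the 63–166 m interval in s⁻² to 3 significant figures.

8.22 × 10⁻⁵ s⁻²

ΔT = -1.6 K, ΔS = +0.79 psu (deep − shallow).
Δρ/ρ₀ = −αΔT + βΔS = 2.24 × 10⁻⁴ + 6.399 × 10⁻⁴ = 8.639 × 10⁻⁴, so Δρ ≈ 0.8864 kg m⁻³.
N² = (g/ρ₀)·Δρ/Δz = g·(Δρ/ρ₀)/Δz = 9.8 × 8.639 × 10⁻⁴ / 103 = 8.2196 × 10⁻⁵ s⁻² ≈ 8.22 × 10⁻⁵ s⁻².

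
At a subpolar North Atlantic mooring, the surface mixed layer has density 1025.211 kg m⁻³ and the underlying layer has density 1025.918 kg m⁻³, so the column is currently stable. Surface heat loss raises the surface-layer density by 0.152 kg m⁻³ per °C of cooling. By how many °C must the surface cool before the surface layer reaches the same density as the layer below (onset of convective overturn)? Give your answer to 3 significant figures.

Density deficit of the surface layer: 1025.918 − 1025.211 = 0.707 kg m⁻³.
Required change = 0.707 / 0.152 = 4.65 °C.

4.65 °C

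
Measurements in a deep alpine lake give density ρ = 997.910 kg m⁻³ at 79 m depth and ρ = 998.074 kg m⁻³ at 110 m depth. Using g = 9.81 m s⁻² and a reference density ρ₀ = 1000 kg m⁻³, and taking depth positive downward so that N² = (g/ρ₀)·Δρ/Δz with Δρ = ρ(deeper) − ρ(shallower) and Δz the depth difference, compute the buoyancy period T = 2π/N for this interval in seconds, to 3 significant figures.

872 s

Δρ = 998.074 − 997.910 = 0.164 kg m⁻³ over Δz = 110 − 79 = 31 m.
N² = (9.81/1000) × (0.164/31) = 5.1898 × 10⁻⁵ s⁻².
N = √(5.1898 × 10⁻⁵) = 7.2040 × 10⁻³ rad s⁻¹, so T = 2π/N = 872.18 s ≈ 872 s.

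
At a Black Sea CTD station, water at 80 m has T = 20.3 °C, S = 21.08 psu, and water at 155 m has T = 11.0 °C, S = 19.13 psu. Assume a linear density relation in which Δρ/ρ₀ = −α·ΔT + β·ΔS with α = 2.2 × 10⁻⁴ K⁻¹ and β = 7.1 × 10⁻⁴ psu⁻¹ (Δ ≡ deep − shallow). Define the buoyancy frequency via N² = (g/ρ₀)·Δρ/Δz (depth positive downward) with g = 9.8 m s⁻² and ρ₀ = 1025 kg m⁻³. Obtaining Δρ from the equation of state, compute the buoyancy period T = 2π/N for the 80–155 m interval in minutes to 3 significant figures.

11.3 min

ΔT = -9.3 K, ΔS = -1.95 psu (deep − shallow).
Δρ/ρ₀ = −αΔT + βΔS = 2.046 × 10⁻³ − 1.3845 × 10⁻³ = 6.615 × 10⁻⁴, so Δρ ≈ 0.6780 kg m⁻³.
N² = (g/ρ₀)·Δρ/Δz = g·(Δρ/ρ₀)/Δz = 9.8 × 6.615 × 10⁻⁴ / 75 = 8.6436 × 10⁻⁵ s⁻².
N = √(8.6436 × 10⁻⁵) = 9.2971 × 10⁻³ rad s⁻¹ → T = 2π/N = 675.82 s = 11.264 min ≈ 11.3 min.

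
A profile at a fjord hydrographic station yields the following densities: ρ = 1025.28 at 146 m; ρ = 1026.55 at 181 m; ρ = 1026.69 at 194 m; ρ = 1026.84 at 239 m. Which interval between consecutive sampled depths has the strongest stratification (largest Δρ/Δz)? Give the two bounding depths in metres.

Compute the density gradient over each adjacent pair:
  146–181 m: Δρ/Δz = 1.27/35 = 0.036 kg m⁻⁴
  181–194 m: Δρ/Δz = 0.14/13 = 0.011 kg m⁻⁴
  194–239 m: Δρ/Δz = 0.15/45 = 3.3 × 10⁻³ kg m⁻⁴
The largest gradient is in the 146–181 m interval — the pycnocline.

146–181 m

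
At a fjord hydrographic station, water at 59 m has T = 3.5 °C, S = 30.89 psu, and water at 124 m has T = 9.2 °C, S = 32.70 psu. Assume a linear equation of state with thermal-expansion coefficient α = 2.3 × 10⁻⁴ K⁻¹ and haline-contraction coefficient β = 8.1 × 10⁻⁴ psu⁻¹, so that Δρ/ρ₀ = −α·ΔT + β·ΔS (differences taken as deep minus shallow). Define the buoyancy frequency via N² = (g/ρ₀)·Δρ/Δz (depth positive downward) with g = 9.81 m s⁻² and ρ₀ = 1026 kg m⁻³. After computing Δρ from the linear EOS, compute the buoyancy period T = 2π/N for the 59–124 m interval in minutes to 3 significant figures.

ΔT = +5.7 K, ΔS = +1.81 psu (deep − shallow).
Δρ/ρ₀ = −αΔT + βΔS = -1.311 × 10⁻³ + 1.4661 × 10⁻³ = 1.551 × 10⁻⁴, so Δρ ≈ 0.1591 kg m⁻³.
N² = (g/ρ₀)·Δρ/Δz = g·(Δρ/ρ₀)/Δz = 9.81 × 1.551 × 10⁻⁴ / 65 = 2.3408 × 10⁻⁵ s⁻².
N = √(2.3408 × 10⁻⁵) = 4.8382 × 10⁻³ rad s⁻¹ → T = 2π/N = 1.2987 × 10³ s = 21.645 min ≈ 21.6 min.

21.6 min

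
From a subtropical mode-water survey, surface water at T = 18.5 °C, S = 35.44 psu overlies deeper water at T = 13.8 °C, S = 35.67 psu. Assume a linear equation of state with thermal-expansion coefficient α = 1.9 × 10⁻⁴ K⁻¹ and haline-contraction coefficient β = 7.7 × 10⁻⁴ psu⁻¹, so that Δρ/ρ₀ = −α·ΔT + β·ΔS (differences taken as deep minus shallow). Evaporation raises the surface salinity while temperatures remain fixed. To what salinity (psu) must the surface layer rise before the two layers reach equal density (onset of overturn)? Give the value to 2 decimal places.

Neutral buoyancy requires −α(T_deep − T_surf) + β(S_deep − S_surf′) = 0.
S_surf′ = S_deep − (α/β)·ΔT = 35.67 − (1.9 × 10⁻⁴/7.7 × 10⁻⁴)·(-4.7) = 36.8297 psu.
Increase required: 36.8297 − 35.44 = 1.3897 psu.

36.83 psu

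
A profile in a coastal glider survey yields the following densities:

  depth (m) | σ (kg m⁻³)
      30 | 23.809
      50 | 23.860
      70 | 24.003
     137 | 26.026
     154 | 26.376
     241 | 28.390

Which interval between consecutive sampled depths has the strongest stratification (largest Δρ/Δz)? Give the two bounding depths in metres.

Compute the density gradient over each adjacent pair:
  30–50 m: Δρ/Δz = 0.051/20 = 2.5 × 10⁻³ kg m⁻⁴
  50–70 m: Δρ/Δz = 0.143/20 = 7.1 × 10⁻³ kg m⁻⁴
  70–137 m: Δρ/Δz = 2.023/67 = 0.030 kg m⁻⁴
  137–154 m: Δρ/Δz = 0.350/17 = 0.021 kg m⁻⁴
  154–241 m: Δρ/Δz = 2.014/87 = 0.023 kg m⁻⁴
The largest gradient is in the 70–137 m interval — the pycnocline.

70–137 m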